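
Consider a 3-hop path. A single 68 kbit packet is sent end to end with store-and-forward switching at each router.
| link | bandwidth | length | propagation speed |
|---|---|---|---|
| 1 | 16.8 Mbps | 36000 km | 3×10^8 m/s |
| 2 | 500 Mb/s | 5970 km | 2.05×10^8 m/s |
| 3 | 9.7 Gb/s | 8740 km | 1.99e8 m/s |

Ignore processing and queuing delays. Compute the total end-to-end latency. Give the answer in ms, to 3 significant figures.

L = 68000 bits.
Transmission delays (L/R per hop): 4.04762, 0.136, 0.00701031 ms; sum = 4.19063 ms.
Propagation delays (d/s per hop): 120, 29.122, 43.9196 ms; sum = 193.042 ms.
End-to-end = 197 ms.

197 ms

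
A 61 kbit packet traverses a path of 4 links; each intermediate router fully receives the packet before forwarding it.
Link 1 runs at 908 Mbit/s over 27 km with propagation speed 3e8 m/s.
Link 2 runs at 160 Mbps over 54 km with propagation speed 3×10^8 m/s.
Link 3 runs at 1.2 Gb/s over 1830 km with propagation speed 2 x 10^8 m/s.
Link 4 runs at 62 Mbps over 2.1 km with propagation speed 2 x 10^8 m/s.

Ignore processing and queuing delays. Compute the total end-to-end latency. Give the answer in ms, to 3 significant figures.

10.9 ms

L = 61000 bits.
Transmission delays (L/R per hop): 0.0671806, 0.38125, 0.0508333, 0.983871 ms; sum = 1.48313 ms.
Propagation delays (d/s per hop): 0.09, 0.18, 9.15, 0.0105 ms; sum = 9.4305 ms.
End-to-end = 10.9 ms.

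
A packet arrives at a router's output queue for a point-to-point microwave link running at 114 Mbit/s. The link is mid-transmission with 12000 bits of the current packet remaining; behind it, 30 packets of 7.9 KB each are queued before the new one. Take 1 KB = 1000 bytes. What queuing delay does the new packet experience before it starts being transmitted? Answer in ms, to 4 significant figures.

Each queued packet: L/R = 63200/114000000 = 0.554386 ms.
30 queued → 16.6316 ms.
Plus remaining 12000 bits of current packet: 0.105263 ms.
Queuing delay = 16.74 ms.

16.74 ms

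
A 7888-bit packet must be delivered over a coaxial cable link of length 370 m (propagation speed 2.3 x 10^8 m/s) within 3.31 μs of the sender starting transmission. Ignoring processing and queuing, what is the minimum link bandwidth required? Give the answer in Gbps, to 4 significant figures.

Propagation delay = 370 / 2.3e+08 = 1.6087 μs.
Transmission budget = 3.31 − 1.6087 = 1.7013 μs.
R ≥ L / t_tx = 7888 bits / 1.7013e-06 s = 4.636 Gbps.

4.636 Gbps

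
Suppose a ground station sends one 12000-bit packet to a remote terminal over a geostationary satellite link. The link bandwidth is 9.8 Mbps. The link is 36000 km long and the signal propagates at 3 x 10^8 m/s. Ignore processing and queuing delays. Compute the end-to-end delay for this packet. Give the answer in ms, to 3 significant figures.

Transmission delay = L/R = 12000 / 9800000 = 1.22449 ms.
Propagation delay = d/s = 36000000 m / 300000000 m/s = 120 ms.
Total = 121 ms.

121 ms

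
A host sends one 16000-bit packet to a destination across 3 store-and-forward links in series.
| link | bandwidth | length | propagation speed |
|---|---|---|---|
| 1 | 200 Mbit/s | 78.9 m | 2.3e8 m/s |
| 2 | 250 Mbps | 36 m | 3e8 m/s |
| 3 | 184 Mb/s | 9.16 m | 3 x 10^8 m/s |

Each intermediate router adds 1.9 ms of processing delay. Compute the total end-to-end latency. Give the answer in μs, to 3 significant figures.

4030 μs

Transmission delays (L/R per hop): 80, 64, 86.9565 μs; sum = 230.957 μs.
Propagation delays (d/s per hop): 0.343043, 0.12, 0.0305333 μs; sum = 0.493577 μs.
Processing at 2 router(s): 2 × 1.9 ms = 3800 μs.
End-to-end = 4030 μs.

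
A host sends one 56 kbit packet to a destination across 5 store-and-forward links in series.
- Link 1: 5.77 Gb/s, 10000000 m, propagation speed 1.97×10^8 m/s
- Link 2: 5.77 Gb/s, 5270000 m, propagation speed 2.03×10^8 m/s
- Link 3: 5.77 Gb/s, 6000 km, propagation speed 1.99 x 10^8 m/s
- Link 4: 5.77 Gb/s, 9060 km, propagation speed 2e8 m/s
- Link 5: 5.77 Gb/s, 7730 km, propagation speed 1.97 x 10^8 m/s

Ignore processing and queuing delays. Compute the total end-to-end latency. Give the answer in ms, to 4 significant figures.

L = 56000 bits.
Transmission delay per hop = L/R = 56000/5770000000 = 0.00970537 ms; 5 hops → 0.0485269 ms.
Propagation delays (d/s per hop): 50.7614, 25.9606, 30.1508, 45.3, 39.2386 ms; sum = 191.411 ms.
End-to-end = 191.5 ms.

191.5 ms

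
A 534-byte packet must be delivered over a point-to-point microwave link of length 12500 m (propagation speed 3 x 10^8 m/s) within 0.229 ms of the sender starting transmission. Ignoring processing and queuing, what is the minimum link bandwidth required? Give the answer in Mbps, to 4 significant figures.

L = 4272 bits.
Propagation delay = 12500 / 300000000 = 0.0416667 ms.
Transmission budget = 0.229 − 0.0416667 = 0.187333 ms.
R ≥ L / t_tx = 4272 bits / 0.000187333 s = 22.80 Mbps.

22.80 Mbps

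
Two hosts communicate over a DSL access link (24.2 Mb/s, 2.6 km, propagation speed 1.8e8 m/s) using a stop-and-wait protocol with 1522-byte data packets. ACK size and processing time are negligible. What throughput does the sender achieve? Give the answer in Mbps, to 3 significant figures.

t_tx = L/R = 12176/24200000 = 0.00050314 s.
t_prop = 2600/180000000 = 1.44444e-05 s; RTT = 2.88889e-05 s.
Cycle = t_tx + RTT = 0.000532029 s.
Throughput = L / cycle = 12176 / 0.000532029 = 22.9 Mbps.

22.9 Mbps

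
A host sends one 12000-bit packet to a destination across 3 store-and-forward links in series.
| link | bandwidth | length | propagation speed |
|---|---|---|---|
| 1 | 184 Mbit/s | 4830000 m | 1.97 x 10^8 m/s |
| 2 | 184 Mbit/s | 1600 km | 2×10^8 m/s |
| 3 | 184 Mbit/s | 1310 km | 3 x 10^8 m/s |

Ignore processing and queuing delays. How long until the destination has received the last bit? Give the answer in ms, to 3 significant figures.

Transmission delay per hop = L/R = 12000/184000000 = 0.0652174 ms; 3 hops → 0.195652 ms.
Propagation delays (d/s per hop): 24.5178, 8, 4.36667 ms; sum = 36.8844 ms.
End-to-end = 37.1 ms.

37.1 ms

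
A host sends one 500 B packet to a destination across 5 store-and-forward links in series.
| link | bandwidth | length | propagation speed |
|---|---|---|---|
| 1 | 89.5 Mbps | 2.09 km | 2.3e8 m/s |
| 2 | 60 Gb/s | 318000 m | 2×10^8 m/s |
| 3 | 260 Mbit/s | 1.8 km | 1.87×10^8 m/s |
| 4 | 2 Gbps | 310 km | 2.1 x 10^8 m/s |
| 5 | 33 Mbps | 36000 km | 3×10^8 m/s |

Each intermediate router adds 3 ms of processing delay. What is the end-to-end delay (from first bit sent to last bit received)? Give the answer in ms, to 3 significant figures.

L = 500 × 8 = 4000 bits.
Transmission delays (L/R per hop): 0.0446927, 6.66667e-05, 0.0153846, 0.002, 0.121212 ms; sum = 0.183356 ms.
Propagation delays (d/s per hop): 0.00908696, 1.59, 0.00962567, 1.47619, 120 ms; sum = 123.085 ms.
Processing at 4 router(s): 4 × 3 ms = 12 ms.
End-to-end = 135 ms.

135 ms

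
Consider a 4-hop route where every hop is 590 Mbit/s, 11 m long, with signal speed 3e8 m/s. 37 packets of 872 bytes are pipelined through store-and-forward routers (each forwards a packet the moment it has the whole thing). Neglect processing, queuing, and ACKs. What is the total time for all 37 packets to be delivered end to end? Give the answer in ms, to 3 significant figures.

Per-hop transmission t_tx = L/R = 6976/590000000 = 0.0118237 ms.
Per-hop propagation t_prop = 11/300000000 = 3.66667e-05 ms.
Pipeline fill: first packet needs 4·t_tx to clear all hops; remaining 36 packets each add one t_tx.
Total = (4+37-1)·t_tx + 4·t_prop = 40·0.0118237 + 4·3.66667e-05 = 0.473 ms.

0.473 ms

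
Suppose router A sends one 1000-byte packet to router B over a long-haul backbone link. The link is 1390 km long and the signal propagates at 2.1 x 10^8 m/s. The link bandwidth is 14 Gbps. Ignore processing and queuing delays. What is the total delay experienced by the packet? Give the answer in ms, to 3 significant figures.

L = 1000 × 8 = 8000 bits.
Transmission delay = L/R = 8000 / 14000000000 = 0.000571429 ms.
Propagation delay = d/s = 1390000 m / 210000000 m/s = 6.61905 ms.
Total = 6.62 ms.

6.62 ms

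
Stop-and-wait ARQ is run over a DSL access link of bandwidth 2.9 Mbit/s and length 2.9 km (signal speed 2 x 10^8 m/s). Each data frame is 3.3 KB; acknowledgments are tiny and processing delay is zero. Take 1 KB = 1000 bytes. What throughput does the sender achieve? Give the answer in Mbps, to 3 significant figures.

2.89 Mbps

t_tx = L/R = 26400/2900000 = 0.00910345 s.
t_prop = 2900/200000000 = 1.45e-05 s; RTT = 2.9e-05 s.
Cycle = t_tx + RTT = 0.00913245 s.
Throughput = L / cycle = 26400 / 0.00913245 = 2.89 Mbps.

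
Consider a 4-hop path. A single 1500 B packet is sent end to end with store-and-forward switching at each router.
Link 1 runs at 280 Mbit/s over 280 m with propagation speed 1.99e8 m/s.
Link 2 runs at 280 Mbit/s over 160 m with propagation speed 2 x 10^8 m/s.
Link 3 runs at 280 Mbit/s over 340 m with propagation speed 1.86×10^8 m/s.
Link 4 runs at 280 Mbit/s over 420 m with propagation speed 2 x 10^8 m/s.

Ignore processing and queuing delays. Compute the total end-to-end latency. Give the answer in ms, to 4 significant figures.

0.1776 ms

L = 1500 × 8 = 12000 bits.
Transmission delay per hop = L/R = 12000/280000000 = 0.0428571 ms; 4 hops → 0.171429 ms.
Propagation delays (d/s per hop): 0.00140704, 0.0008, 0.00182796, 0.0021 ms; sum = 0.00613499 ms.
End-to-end = 0.1776 ms.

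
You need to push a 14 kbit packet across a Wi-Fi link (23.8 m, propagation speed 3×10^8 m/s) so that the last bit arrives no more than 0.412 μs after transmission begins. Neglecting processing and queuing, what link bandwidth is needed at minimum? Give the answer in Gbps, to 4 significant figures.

Propagation delay = 23.8 / 300000000 = 0.0793333 μs.
Transmission budget = 0.412 − 0.0793333 = 0.332667 μs.
R ≥ L / t_tx = 14000 bits / 3.32667e-07 s = 42.08 Gbps.

42.08 Gbps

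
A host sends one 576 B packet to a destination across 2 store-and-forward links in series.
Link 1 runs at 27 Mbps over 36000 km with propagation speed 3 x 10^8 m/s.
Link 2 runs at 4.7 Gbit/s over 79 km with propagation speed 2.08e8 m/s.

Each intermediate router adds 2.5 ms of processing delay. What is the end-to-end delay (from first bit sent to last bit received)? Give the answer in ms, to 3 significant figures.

123 ms

L = 576 × 8 = 4608 bits.
Transmission delays (L/R per hop): 0.170667, 0.000980426 ms; sum = 0.171647 ms.
Propagation delays (d/s per hop): 120, 0.379808 ms; sum = 120.38 ms.
Processing at 1 router(s): 1 × 2.5 ms = 2.5 ms.
End-to-end = 123 ms.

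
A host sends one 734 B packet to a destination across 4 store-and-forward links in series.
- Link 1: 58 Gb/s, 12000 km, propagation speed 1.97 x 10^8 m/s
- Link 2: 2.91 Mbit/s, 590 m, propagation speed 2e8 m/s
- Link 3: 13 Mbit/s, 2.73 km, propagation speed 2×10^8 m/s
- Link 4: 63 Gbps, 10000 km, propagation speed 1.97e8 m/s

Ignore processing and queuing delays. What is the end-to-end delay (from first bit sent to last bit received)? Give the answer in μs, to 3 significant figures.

L = 734 × 8 = 5872 bits.
Transmission delays (L/R per hop): 0.101241, 2017.87, 451.692, 0.0932063 μs; sum = 2469.76 μs.
Propagation delays (d/s per hop): 60913.7, 2.95, 13.65, 50761.4 μs; sum = 111692 μs.
End-to-end = 114000 μs.

114000 μs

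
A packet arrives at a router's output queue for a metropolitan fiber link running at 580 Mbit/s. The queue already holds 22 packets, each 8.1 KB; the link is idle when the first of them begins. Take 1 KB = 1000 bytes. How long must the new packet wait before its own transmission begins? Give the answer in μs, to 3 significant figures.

2460 μs

Each queued packet: L/R = 64800/580000000 = 111.724 μs.
22 queued → 2457.93 μs.
Queuing delay = 2460 μs.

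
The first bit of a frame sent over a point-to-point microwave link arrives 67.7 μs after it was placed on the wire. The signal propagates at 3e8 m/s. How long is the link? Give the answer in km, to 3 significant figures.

d = s × t_prop = 300000000 × 6.77e-05 = 20.3 km.

20.3 km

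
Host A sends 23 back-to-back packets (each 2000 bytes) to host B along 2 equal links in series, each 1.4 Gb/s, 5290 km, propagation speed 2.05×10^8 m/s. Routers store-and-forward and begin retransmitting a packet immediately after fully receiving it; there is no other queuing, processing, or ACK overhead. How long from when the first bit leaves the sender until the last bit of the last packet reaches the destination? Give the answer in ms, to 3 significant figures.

51.9 ms

Per-hop transmission t_tx = L/R = 16000/1400000000 = 0.0114286 ms.
Per-hop propagation t_prop = 5290000/2.05e+08 = 25.8049 ms.
Pipeline fill: first packet needs 2·t_tx to clear all hops; remaining 22 packets each add one t_tx.
Total = (2+23-1)·t_tx + 2·t_prop = 24·0.0114286 + 2·25.8049 = 51.9 ms.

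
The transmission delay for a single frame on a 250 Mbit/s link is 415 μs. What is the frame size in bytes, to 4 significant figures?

12970 bytes

L = R × t_tx = 250000000 b/s × 0.000415 s = 103750 bits.
In bytes: 103750 / 8 = 12970 bytes.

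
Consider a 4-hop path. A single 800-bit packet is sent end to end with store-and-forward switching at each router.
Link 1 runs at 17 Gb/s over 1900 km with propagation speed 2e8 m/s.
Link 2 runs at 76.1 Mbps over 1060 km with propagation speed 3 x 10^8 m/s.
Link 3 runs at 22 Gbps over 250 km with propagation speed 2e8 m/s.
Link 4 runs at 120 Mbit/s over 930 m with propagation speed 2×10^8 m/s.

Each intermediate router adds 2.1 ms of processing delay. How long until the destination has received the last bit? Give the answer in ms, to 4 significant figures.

Transmission delays (L/R per hop): 4.70588e-05, 0.0105125, 3.63636e-05, 0.00666667 ms; sum = 0.0172626 ms.
Propagation delays (d/s per hop): 9.5, 3.53333, 1.25, 0.00465 ms; sum = 14.288 ms.
Processing at 3 router(s): 3 × 2.1 ms = 6.3 ms.
End-to-end = 20.61 ms.

20.61 ms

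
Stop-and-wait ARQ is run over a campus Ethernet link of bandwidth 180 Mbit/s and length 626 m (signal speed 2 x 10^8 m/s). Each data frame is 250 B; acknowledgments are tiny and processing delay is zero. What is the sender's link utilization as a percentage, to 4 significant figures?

t_tx = L/R = 2000/180000000 = 1.11111e-05 s.
t_prop = 626/200000000 = 3.13e-06 s; RTT = 6.26e-06 s.
Cycle = t_tx + RTT = 1.73711e-05 s.
Utilization = t_tx / cycle = 1.11111e-05/1.73711e-05 = 63.96 %.

63.96 %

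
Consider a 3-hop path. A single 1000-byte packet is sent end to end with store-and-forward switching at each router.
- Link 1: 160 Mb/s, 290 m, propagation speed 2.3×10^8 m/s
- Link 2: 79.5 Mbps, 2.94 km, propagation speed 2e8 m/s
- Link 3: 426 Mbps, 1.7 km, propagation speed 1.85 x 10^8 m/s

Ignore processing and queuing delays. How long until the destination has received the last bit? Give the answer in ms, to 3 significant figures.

L = 1000 × 8 = 8000 bits.
Transmission delays (L/R per hop): 0.05, 0.100629, 0.0187793 ms; sum = 0.169408 ms.
Propagation delays (d/s per hop): 0.00126087, 0.0147, 0.00918919 ms; sum = 0.0251501 ms.
End-to-end = 0.195 ms.

0.195 ms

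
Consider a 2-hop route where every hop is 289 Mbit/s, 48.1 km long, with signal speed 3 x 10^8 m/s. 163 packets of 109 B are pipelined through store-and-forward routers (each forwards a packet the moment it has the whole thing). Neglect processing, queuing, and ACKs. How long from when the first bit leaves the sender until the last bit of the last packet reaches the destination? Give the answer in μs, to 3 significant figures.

816 μs

Per-hop transmission t_tx = L/R = 872/289000000 = 3.0173 μs.
Per-hop propagation t_prop = 48100/300000000 = 160.333 μs.
Pipeline fill: first packet needs 2·t_tx to clear all hops; remaining 162 packets each add one t_tx.
Total = (2+163-1)·t_tx + 2·t_prop = 164·3.0173 + 2·160.333 = 816 μs.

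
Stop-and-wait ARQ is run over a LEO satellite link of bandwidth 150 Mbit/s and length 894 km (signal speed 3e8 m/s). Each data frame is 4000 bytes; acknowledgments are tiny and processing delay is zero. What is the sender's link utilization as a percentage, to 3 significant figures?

3.46 %

t_tx = L/R = 32000/150000000 = 0.000213333 s.
t_prop = 894000/300000000 = 0.00298 s; RTT = 0.00596 s.
Cycle = t_tx + RTT = 0.00617333 s.
Utilization = t_tx / cycle = 0.000213333/0.00617333 = 3.46 %.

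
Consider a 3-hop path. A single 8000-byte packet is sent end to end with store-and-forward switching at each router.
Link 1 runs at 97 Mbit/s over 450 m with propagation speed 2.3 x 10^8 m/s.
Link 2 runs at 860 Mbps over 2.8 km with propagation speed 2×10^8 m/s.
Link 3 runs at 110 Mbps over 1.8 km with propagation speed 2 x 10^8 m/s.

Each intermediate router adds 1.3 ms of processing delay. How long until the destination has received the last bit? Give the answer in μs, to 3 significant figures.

L = 8000 × 8 = 64000 bits.
Transmission delays (L/R per hop): 659.794, 74.4186, 581.818 μs; sum = 1316.03 μs.
Propagation delays (d/s per hop): 1.95652, 14, 9 μs; sum = 24.9565 μs.
Processing at 2 router(s): 2 × 1.3 ms = 2600 μs.
End-to-end = 3940 μs.

3940 μs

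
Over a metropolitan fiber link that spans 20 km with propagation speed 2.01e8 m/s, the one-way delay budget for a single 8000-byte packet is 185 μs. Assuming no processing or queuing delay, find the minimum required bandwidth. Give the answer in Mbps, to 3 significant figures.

749 Mbps

L = 64000 bits.
Propagation delay = 20000 / 2.01e+08 = 99.5025 μs.
Transmission budget = 185 − 99.5025 = 85.4975 μs.
R ≥ L / t_tx = 64000 bits / 8.54975e-05 s = 749 Mbps.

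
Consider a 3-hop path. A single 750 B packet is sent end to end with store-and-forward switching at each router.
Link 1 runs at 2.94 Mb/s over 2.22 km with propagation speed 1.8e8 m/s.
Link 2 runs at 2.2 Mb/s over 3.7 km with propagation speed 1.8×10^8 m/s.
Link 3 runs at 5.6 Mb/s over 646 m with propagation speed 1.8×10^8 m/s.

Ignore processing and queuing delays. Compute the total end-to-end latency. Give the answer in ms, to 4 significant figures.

5.876 ms

L = 750 × 8 = 6000 bits.
Transmission delays (L/R per hop): 2.04082, 2.72727, 1.07143 ms; sum = 5.83952 ms.
Propagation delays (d/s per hop): 0.0123333, 0.0205556, 0.00358889 ms; sum = 0.0364778 ms.
End-to-end = 5.876 ms.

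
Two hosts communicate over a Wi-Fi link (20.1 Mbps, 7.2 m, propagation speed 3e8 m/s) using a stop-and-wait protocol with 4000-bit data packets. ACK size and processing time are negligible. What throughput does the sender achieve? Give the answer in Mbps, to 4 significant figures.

20.10 Mbps

t_tx = L/R = 4000/20100000 = 0.000199005 s.
t_prop = 7.2/300000000 = 2.4e-08 s; RTT = 4.8e-08 s.
Cycle = t_tx + RTT = 0.000199053 s.
Throughput = L / cycle = 4000 / 0.000199053 = 20.10 Mbps.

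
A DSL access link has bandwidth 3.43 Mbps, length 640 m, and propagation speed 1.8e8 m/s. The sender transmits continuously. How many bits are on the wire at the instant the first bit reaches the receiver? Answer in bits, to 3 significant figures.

12.2 bits

Propagation delay = 640 / 180000000 = 3.55556e-06 s.
BDP = R × t_prop = 3430000 × 3.55556e-06 = 12.1956 bits.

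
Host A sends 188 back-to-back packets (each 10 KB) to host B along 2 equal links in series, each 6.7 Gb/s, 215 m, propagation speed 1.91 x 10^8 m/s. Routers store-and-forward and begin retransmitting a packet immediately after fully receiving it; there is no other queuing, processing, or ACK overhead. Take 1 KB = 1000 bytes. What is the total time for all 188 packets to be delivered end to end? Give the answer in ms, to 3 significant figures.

2.26 ms

Per-hop transmission t_tx = L/R = 80000/6700000000 = 0.0119403 ms.
Per-hop propagation t_prop = 215/191000000 = 0.00112565 ms.
Pipeline fill: first packet needs 2·t_tx to clear all hops; remaining 187 packets each add one t_tx.
Total = (2+188-1)·t_tx + 2·t_prop = 189·0.0119403 + 2·0.00112565 = 2.26 ms.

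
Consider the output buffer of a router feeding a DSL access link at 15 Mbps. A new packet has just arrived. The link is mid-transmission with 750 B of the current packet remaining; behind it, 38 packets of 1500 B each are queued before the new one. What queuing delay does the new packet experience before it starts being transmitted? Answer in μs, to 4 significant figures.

Each queued packet: L/R = 12000/15000000 = 800 μs.
38 queued → 30400 μs.
Plus remaining 6000 bits of current packet: 400 μs.
Queuing delay = 30800 μs.

30800 μs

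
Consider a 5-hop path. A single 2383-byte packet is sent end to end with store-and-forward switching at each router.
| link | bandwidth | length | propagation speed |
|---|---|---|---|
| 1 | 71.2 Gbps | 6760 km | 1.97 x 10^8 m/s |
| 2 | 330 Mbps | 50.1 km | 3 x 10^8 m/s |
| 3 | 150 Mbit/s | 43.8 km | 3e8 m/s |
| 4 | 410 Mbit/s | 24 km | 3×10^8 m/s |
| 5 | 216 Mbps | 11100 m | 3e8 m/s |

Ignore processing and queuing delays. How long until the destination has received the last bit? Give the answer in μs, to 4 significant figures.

35060 μs

L = 2383 × 8 = 19064 bits.
Transmission delays (L/R per hop): 0.267753, 57.7697, 127.093, 46.4976, 88.2593 μs; sum = 319.888 μs.
Propagation delays (d/s per hop): 34314.7, 167, 146, 80, 37 μs; sum = 34744.7 μs.
End-to-end = 35060 μs.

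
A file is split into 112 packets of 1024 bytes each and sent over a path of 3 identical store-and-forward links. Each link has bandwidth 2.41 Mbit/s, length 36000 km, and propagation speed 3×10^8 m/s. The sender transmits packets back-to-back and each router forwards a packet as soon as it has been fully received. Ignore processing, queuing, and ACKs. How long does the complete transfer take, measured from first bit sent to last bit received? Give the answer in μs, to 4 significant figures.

Per-hop transmission t_tx = L/R = 8192/2410000 = 3399.17 μs.
Per-hop propagation t_prop = 36000000/300000000 = 120000 μs.
Pipeline fill: first packet needs 3·t_tx to clear all hops; remaining 111 packets each add one t_tx.
Total = (3+112-1)·t_tx + 3·t_prop = 114·3399.17 + 3·120000 = 747500 μs.

747500 μs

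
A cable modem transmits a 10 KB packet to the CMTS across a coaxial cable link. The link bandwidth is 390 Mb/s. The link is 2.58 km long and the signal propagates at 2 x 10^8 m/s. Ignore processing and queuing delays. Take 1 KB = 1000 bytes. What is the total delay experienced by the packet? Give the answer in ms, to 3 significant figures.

L = 80000 bits.
Transmission delay = L/R = 80000 / 390000000 = 0.205128 ms.
Propagation delay = d/s = 2580 m / 200000000 m/s = 0.0129 ms.
Total = 0.218 ms.

0.218 ms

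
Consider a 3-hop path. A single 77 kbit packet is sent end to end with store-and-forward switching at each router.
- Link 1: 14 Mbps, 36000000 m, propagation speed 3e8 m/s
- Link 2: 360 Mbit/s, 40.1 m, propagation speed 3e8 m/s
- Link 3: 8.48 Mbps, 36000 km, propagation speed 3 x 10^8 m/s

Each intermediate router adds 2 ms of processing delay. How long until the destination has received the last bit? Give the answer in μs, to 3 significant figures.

259000 μs

L = 77000 bits.
Transmission delays (L/R per hop): 5500, 213.889, 9080.19 μs; sum = 14794.1 μs.
Propagation delays (d/s per hop): 120000, 0.133667, 120000 μs; sum = 240000 μs.
Processing at 2 router(s): 2 × 2 ms = 4000 μs.
End-to-end = 259000 μs.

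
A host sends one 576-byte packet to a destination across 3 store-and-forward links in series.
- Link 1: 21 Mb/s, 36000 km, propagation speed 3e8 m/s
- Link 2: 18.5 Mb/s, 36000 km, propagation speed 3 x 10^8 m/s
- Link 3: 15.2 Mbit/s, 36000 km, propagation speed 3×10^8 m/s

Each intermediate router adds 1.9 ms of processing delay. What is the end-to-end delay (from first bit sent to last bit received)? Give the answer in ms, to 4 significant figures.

364.6 ms

L = 576 × 8 = 4608 bits.
Transmission delays (L/R per hop): 0.219429, 0.249081, 0.303158 ms; sum = 0.771668 ms.
Propagation delays (d/s per hop): 120, 120, 120 ms; sum = 360 ms.
Processing at 2 router(s): 2 × 1.9 ms = 3.8 ms.
End-to-end = 364.6 ms.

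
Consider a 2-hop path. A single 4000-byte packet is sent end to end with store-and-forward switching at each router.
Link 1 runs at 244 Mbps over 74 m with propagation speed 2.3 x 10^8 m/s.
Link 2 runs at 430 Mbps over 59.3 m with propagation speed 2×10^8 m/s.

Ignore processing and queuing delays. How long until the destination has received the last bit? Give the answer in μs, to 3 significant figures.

206 μs

L = 4000 × 8 = 32000 bits.
Transmission delays (L/R per hop): 131.148, 74.4186 μs; sum = 205.566 μs.
Propagation delays (d/s per hop): 0.321739, 0.2965 μs; sum = 0.618239 μs.
End-to-end = 206 μs.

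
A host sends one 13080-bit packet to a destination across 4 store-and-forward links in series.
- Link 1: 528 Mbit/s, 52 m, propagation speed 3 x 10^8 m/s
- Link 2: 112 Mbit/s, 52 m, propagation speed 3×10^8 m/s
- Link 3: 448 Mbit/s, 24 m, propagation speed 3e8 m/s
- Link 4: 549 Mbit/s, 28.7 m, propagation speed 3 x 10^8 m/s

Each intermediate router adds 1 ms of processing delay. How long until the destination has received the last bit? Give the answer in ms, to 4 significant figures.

3.195 ms

Transmission delays (L/R per hop): 0.0247727, 0.116786, 0.0291964, 0.0238251 ms; sum = 0.19458 ms.
Propagation delays (d/s per hop): 0.000173333, 0.000173333, 8e-05, 9.56667e-05 ms; sum = 0.000522333 ms.
Processing at 3 router(s): 3 × 1 ms = 3 ms.
End-to-end = 3.195 ms.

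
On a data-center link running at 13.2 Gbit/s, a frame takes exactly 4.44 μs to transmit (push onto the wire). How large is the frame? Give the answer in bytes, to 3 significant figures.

7330 bytes

L = R × t_tx = 13200000000 b/s × 4.44e-06 s = 58608 bits.
In bytes: 58608 / 8 = 7330 bytes.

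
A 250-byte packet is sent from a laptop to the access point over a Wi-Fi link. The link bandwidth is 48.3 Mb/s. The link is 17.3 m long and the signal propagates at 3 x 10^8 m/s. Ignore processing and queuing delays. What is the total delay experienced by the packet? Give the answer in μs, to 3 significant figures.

L = 250 × 8 = 2000 bits.
Transmission delay = L/R = 2000 / 48300000 = 41.4079 μs.
Propagation delay = d/s = 17.3 m / 300000000 m/s = 0.0576667 μs.
Total = 41.5 μs.

41.5 μs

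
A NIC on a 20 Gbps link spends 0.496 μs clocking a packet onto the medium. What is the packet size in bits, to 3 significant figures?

L = R × t_tx = 20000000000 b/s × 4.96e-07 s = 9920 bits.

9920 bits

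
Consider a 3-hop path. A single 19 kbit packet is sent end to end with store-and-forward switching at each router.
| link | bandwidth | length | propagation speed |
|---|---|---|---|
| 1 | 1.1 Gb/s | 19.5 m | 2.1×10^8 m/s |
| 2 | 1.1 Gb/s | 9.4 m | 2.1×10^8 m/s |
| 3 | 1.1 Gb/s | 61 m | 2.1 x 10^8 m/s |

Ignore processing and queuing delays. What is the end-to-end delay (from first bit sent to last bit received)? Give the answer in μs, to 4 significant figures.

L = 19000 bits.
Transmission delay per hop = L/R = 19000/1100000000 = 17.2727 μs; 3 hops → 51.8182 μs.
Propagation delays (d/s per hop): 0.0928571, 0.0447619, 0.290476 μs; sum = 0.428095 μs.
End-to-end = 52.25 μs.

52.25 μs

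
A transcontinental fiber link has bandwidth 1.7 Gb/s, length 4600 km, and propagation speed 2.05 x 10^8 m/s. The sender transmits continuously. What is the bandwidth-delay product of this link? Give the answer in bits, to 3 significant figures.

Propagation delay = 4600000 / 2.05e+08 = 0.022439 s.
BDP = R × t_prop = 1700000000 × 0.022439 = 38146300 bits.

38100000 bits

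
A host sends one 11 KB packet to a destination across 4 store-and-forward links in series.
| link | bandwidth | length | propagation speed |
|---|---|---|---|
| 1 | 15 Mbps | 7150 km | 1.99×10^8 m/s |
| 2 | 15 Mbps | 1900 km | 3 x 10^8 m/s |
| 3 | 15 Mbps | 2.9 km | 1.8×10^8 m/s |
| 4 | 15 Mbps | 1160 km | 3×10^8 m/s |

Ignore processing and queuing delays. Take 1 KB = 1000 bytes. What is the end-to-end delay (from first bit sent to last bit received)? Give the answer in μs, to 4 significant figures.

69610 μs

L = 88000 bits.
Transmission delay per hop = L/R = 88000/15000000 = 5866.67 μs; 4 hops → 23466.7 μs.
Propagation delays (d/s per hop): 35929.6, 6333.33, 16.1111, 3866.67 μs; sum = 46145.8 μs.
End-to-end = 69610 μs.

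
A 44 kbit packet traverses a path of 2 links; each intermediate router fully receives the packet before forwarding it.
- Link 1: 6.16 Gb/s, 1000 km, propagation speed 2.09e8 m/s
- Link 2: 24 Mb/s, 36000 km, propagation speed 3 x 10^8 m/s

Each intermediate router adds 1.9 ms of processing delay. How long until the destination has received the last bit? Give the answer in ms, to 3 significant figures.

129 ms

L = 44000 bits.
Transmission delays (L/R per hop): 0.00714286, 1.83333 ms; sum = 1.84048 ms.
Propagation delays (d/s per hop): 4.78469, 120 ms; sum = 124.785 ms.
Processing at 1 router(s): 1 × 1.9 ms = 1.9 ms.
End-to-end = 129 ms.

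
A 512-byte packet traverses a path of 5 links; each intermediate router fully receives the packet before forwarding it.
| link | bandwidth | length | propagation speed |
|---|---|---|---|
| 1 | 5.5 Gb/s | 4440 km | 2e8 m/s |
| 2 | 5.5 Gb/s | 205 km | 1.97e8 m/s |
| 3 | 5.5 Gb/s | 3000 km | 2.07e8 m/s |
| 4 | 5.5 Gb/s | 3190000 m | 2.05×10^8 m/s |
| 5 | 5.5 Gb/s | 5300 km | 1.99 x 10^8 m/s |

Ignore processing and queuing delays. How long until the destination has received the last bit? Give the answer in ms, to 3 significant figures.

79.9 ms

L = 512 × 8 = 4096 bits.
Transmission delay per hop = L/R = 4096/5500000000 = 0.000744727 ms; 5 hops → 0.00372364 ms.
Propagation delays (d/s per hop): 22.2, 1.04061, 14.4928, 15.561, 26.6332 ms; sum = 79.9275 ms.
End-to-end = 79.9 ms.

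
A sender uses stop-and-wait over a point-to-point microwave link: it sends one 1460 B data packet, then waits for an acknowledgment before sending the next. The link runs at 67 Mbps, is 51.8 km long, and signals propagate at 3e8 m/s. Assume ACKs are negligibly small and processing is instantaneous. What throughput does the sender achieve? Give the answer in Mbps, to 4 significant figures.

22.48 Mbps

t_tx = L/R = 11680/67000000 = 0.000174328 s.
t_prop = 51800/300000000 = 0.000172667 s; RTT = 0.000345333 s.
Cycle = t_tx + RTT = 0.000519662 s.
Throughput = L / cycle = 11680 / 0.000519662 = 22.48 Mbps.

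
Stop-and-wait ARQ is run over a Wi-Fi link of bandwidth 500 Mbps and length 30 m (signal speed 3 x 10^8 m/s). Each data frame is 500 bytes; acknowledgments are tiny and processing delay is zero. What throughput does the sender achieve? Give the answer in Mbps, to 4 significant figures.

487.8 Mbps

t_tx = L/R = 4000/500000000 = 8e-06 s.
t_prop = 30/300000000 = 1e-07 s; RTT = 2e-07 s.
Cycle = t_tx + RTT = 8.2e-06 s.
Throughput = L / cycle = 4000 / 8.2e-06 = 487.8 Mbps.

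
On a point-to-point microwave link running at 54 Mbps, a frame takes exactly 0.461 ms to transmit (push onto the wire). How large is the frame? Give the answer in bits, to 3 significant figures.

L = R × t_tx = 54000000 b/s × 0.000461 s = 24894 bits.

24900 bits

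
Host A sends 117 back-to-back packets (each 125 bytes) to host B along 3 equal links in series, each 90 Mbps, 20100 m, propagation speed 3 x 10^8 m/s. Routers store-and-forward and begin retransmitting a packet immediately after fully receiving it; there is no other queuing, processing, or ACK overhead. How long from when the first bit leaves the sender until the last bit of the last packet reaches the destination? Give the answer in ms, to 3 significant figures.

Per-hop transmission t_tx = L/R = 1000/90000000 = 0.0111111 ms.
Per-hop propagation t_prop = 20100/300000000 = 0.067 ms.
Pipeline fill: first packet needs 3·t_tx to clear all hops; remaining 116 packets each add one t_tx.
Total = (3+117-1)·t_tx + 3·t_prop = 119·0.0111111 + 3·0.067 = 1.52 ms.

1.52 ms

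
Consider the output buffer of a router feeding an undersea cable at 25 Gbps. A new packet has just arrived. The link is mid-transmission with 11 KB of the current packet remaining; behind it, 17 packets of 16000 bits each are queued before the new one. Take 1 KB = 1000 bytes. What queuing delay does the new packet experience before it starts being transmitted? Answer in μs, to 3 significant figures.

Each queued packet: L/R = 16000/25000000000 = 0.64 μs.
17 queued → 10.88 μs.
Plus remaining 88000 bits of current packet: 3.52 μs.
Queuing delay = 14.4 μs.

14.4 μs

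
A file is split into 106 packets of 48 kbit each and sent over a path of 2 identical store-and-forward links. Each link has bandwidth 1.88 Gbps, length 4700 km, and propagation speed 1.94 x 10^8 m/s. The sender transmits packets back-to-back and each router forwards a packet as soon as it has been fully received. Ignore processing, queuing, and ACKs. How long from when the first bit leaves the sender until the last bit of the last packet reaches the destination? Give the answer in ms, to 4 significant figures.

Per-hop transmission t_tx = L/R = 48000/1880000000 = 0.0255319 ms.
Per-hop propagation t_prop = 4700000/194000000 = 24.2268 ms.
Pipeline fill: first packet needs 2·t_tx to clear all hops; remaining 105 packets each add one t_tx.
Total = (2+106-1)·t_tx + 2·t_prop = 107·0.0255319 + 2·24.2268 = 51.19 ms.

51.19 ms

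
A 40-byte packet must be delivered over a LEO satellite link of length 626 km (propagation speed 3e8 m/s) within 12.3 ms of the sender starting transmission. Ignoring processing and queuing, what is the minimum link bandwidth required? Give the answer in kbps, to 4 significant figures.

31.33 kbps

L = 320 bits.
Propagation delay = 626000 / 300000000 = 2.08667 ms.
Transmission budget = 12.3 − 2.08667 = 10.2133 ms.
R ≥ L / t_tx = 320 bits / 0.0102133 s = 31.33 kbps.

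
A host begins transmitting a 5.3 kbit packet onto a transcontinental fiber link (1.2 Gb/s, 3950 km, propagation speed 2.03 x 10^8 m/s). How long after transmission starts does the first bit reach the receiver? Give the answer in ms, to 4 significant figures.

First bit experiences only propagation delay: d/s = 3950000/2.03e+08 = 19.46 ms.

19.46 ms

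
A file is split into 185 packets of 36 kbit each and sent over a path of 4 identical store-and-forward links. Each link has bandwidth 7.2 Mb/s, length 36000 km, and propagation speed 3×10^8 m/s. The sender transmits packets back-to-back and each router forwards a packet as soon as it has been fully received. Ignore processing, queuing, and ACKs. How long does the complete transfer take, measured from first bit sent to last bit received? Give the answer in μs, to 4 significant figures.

Per-hop transmission t_tx = L/R = 36000/7200000 = 5000 μs.
Per-hop propagation t_prop = 36000000/300000000 = 120000 μs.
Pipeline fill: first packet needs 4·t_tx to clear all hops; remaining 184 packets each add one t_tx.
Total = (4+185-1)·t_tx + 4·t_prop = 188·5000 + 4·120000 = 1420000 μs.

1420000 μs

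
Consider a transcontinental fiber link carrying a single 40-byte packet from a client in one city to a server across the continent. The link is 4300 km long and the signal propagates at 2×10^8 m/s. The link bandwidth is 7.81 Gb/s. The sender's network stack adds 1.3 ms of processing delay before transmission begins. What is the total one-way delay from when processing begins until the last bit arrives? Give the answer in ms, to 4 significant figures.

L = 40 × 8 = 320 bits.
Transmission delay = L/R = 320 / 7810000000 = 4.09731e-05 ms.
Propagation delay = d/s = 4300000 m / 200000000 m/s = 21.5 ms.
Plus processing delay 1.3 ms = 1.3 ms.
Total = 22.80 ms.

22.80 ms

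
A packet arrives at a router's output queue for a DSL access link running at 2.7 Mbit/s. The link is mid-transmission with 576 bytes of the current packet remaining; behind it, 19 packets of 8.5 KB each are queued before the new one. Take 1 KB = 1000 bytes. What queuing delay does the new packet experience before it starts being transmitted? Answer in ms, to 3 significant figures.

Each queued packet: L/R = 68000/2700000 = 25.1852 ms.
19 queued → 478.519 ms.
Plus remaining 4608 bits of current packet: 1.70667 ms.
Queuing delay = 480 ms.

480 ms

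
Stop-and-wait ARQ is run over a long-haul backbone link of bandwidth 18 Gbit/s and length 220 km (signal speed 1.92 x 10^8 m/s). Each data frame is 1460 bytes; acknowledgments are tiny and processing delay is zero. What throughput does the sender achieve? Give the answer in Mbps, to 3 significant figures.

5.10 Mbps

t_tx = L/R = 11680/18000000000 = 6.48889e-07 s.
t_prop = 220000/192000000 = 0.00114583 s; RTT = 0.00229167 s.
Cycle = t_tx + RTT = 0.00229232 s.
Throughput = L / cycle = 11680 / 0.00229232 = 5.10 Mbps.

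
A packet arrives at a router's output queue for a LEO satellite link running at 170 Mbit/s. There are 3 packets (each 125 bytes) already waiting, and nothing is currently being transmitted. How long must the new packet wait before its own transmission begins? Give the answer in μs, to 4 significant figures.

17.65 μs

Each queued packet: L/R = 1000/170000000 = 5.88235 μs.
3 queued → 17.6471 μs.
Queuing delay = 17.65 μs.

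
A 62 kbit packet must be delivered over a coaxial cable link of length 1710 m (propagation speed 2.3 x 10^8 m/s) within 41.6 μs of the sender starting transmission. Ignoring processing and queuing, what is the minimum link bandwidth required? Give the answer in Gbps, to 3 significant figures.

1.81 Gbps

Propagation delay = 1710 / 2.3e+08 = 7.43478 μs.
Transmission budget = 41.6 − 7.43478 = 34.1652 μs.
R ≥ L / t_tx = 62000 bits / 3.41652e-05 s = 1.81 Gbps.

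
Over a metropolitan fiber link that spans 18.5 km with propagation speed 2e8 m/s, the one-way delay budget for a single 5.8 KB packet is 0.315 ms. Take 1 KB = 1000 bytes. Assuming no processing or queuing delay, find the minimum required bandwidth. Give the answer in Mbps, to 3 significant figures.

209 Mbps

L = 46400 bits.
Propagation delay = 18500 / 200000000 = 0.0925 ms.
Transmission budget = 0.315 − 0.0925 = 0.2225 ms.
R ≥ L / t_tx = 46400 bits / 0.0002225 s = 209 Mbps.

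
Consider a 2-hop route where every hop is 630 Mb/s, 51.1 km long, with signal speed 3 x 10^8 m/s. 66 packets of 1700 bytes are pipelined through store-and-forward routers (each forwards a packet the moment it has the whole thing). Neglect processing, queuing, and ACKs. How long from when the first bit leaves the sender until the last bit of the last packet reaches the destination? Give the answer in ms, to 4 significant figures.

1.787 ms

Per-hop transmission t_tx = L/R = 13600/630000000 = 0.0215873 ms.
Per-hop propagation t_prop = 51100/300000000 = 0.170333 ms.
Pipeline fill: first packet needs 2·t_tx to clear all hops; remaining 65 packets each add one t_tx.
Total = (2+66-1)·t_tx + 2·t_prop = 67·0.0215873 + 2·0.170333 = 1.787 ms.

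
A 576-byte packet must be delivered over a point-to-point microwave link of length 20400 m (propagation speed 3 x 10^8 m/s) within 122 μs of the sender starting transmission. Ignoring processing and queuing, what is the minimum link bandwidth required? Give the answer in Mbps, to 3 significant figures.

L = 4608 bits.
Propagation delay = 20400 / 300000000 = 68 μs.
Transmission budget = 122 − 68 = 54 μs.
R ≥ L / t_tx = 4608 bits / 5.4e-05 s = 85.3 Mbps.

85.3 Mbps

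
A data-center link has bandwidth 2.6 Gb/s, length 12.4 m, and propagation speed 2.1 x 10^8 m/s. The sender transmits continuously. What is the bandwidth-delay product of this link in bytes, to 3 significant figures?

Propagation delay = 12.4 / 210000000 = 5.90476e-08 s.
BDP = R × t_prop = 2600000000 × 5.90476e-08 = 153.524 bits.
In bytes: 153.524/8 = 19.2 bytes.

19.2 bytes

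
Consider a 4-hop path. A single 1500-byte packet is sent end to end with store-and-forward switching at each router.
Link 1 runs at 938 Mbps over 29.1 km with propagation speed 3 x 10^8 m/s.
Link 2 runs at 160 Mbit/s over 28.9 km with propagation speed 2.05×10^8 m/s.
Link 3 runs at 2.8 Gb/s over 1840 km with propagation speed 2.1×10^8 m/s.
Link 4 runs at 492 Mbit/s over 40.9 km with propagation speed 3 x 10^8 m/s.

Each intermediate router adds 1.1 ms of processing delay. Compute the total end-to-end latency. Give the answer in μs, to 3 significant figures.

12600 μs

L = 1500 × 8 = 12000 bits.
Transmission delays (L/R per hop): 12.7932, 75, 4.28571, 24.3902 μs; sum = 116.469 μs.
Propagation delays (d/s per hop): 97, 140.976, 8761.9, 136.333 μs; sum = 9136.21 μs.
Processing at 3 router(s): 3 × 1.1 ms = 3300 μs.
End-to-end = 12600 μs.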